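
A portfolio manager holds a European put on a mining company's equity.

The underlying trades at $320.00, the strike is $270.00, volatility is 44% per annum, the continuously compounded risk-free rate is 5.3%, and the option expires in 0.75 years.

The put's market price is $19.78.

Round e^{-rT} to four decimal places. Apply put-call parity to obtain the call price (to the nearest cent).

$80.31

e^(−rT) = e^(−0.053·0.75) = 0.9610
Put-call parity: C − P = S − K·e^(−rT) = 320 − 270·0.9610 = 320 − 259.4700 = 60.5300
C = P + (C − P) = 19.78 + (60.5300) = 80.3100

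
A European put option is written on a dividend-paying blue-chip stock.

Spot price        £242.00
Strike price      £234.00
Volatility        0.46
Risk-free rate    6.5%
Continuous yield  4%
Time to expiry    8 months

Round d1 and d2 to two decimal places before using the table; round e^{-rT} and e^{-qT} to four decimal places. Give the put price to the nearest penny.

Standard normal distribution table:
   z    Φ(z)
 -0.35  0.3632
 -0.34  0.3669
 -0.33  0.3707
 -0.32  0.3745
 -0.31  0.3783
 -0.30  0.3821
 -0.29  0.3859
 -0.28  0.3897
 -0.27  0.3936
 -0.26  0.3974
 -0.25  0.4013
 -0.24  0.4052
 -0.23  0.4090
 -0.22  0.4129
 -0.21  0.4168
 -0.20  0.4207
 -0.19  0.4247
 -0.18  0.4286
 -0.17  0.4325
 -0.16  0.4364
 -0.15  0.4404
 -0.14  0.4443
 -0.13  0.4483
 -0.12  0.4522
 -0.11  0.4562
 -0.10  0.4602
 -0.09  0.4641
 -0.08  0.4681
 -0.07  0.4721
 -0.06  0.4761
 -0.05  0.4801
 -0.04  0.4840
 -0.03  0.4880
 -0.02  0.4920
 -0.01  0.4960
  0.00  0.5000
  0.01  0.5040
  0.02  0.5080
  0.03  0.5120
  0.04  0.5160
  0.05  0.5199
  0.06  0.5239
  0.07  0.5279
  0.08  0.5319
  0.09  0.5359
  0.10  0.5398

£28.25

σ√T = 0.46·√0.6667 = 0.3756
d₁ = [ln(242/234) + (0.065 − 0.04 + ½·0.46²)·0.6667] / (σ√T) = (0.0336 + 0.0872) / 0.3756 = 0.3217 which rounds to 0.32
d₂ = 0.3217 − 0.3756 = -0.0539 which rounds to -0.05
e^(−qT) = e^(−0.04·0.6667) = 0.9737;  e^(−rT) = e^(−0.065·0.6667) = 0.9576
N(−d₂) = N(0.05) = 0.5199;  N(−d₁) = N(-0.32) = 0.3745
P = 234·0.9576·0.5199 − 242·0.9737·0.3745 = 116.4984 − 88.2455 = 28.2529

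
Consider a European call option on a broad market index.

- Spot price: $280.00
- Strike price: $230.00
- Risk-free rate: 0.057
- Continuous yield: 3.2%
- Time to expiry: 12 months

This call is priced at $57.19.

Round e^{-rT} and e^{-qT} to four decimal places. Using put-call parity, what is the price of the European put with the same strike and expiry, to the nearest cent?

$3.27

e^(−qT) = e^(−0.032·1) = 0.9685;  e^(−rT) = e^(−0.057·1) = 0.9446
Put-call parity: C − P = S·e^(−qT) − K·e^(−rT) = 280·0.9685 − 230·0.9446 = 271.1800 − 217.2580 = 53.9220
P = C − (C − P) = 57.19 − (53.9220) = 3.2680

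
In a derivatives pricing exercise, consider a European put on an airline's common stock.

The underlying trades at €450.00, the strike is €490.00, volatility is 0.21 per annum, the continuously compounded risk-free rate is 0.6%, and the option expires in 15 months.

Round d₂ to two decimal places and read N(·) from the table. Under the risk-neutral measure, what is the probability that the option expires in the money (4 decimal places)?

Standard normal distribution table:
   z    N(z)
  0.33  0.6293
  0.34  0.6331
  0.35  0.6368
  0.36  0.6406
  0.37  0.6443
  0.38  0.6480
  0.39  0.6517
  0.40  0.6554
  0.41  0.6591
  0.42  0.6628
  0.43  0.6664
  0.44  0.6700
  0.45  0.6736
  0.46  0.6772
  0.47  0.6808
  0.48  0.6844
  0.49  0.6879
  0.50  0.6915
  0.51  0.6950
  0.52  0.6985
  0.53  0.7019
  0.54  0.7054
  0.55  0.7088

0.6736

σ√T = 0.21·√1.25 = 0.2348
ln(S/K) + (r + σ²/2)T = ln(450/490) + (0.006 + 0.21²/2)·1.25 = -0.0852 + 0.0351 = -0.0501
d₁ = -0.0501 / 0.2348 = -0.2134 → -0.21
d₂ = d₁ − σ√T = -0.2134 − 0.2348 = -0.4482 → -0.45
Risk-neutral Pr[S_T < K] = N(−d₂) = N(0.45) = 0.6736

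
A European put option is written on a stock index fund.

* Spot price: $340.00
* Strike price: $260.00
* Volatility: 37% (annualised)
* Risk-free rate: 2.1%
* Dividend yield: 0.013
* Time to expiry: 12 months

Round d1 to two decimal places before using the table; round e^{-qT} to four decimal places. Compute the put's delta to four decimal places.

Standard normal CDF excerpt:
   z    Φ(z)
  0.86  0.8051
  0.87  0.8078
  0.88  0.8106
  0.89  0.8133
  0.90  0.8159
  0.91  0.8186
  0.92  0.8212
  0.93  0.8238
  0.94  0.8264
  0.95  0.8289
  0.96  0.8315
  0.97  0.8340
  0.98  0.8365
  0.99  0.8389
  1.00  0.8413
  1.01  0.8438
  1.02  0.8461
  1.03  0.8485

-0.1739

σ√T = 0.37·√1 = 0.3700
d₁ = [ln(340/260) + (0.021 − 0.013 + 0.37²/2)·1] / 0.3700 = [0.2683 + 0.0765] / 0.3700 = 0.9317 → 0.93
N(d₁) = N(0.93) = 0.8238
Δ_put = exp(−qT)·(N(d₁) − 1) = 0.9871·(0.8238 − 1) = -0.1739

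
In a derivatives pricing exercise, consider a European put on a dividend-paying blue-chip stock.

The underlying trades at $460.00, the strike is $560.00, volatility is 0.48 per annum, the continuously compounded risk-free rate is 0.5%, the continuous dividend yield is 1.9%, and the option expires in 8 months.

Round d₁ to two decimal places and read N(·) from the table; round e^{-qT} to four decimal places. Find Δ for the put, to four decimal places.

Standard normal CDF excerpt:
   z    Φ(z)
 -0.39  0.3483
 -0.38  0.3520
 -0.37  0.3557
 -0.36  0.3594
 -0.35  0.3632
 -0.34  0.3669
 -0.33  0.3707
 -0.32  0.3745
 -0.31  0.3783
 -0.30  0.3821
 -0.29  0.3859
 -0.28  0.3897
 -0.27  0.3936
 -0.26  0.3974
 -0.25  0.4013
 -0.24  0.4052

σ√T = 0.48 × 0.8165 = 0.3919
d₁ = [ln(460/560) + (0.005 − 0.019 + 0.48²/2)·0.6667] / 0.3919 = [-0.1967 + 0.0675] / 0.3919 = -0.3298 which rounds to -0.33
N(d₁) = N(-0.33) = 0.3707
Δ_put = exp(−qT)·(N(d₁) − 1) = 0.9874·(0.3707 − 1) = -0.6214

-0.6214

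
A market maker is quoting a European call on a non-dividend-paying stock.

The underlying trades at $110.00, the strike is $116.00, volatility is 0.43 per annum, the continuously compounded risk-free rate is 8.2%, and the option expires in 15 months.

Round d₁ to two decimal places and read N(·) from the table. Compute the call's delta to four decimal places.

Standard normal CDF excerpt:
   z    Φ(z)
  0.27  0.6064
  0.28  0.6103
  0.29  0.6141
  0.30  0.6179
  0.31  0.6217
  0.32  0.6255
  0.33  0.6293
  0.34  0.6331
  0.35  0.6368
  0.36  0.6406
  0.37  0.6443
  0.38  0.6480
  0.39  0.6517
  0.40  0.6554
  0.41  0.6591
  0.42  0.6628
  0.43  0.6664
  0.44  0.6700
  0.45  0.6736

σ√T = 0.43·√1.25 = 0.4808
ln(S/K) + (r + σ²/2)T = ln(110/116) + (0.082 + 0.43²/2)·1.25 = -0.0531 + 0.2181 = 0.1650
d₁ = 0.1650 / 0.4808 = 0.3431 → 0.34
N(d₁) = N(0.34) = 0.6331
Δ_call = N(d₁) = 0.6331

0.6331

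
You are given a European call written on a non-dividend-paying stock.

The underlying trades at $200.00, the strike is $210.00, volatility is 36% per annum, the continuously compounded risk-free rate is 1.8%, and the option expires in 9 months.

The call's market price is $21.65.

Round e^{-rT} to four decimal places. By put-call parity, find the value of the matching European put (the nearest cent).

exp(−rT) = exp(−0.018·0.75) = 0.9866
Put-call parity: C − P = S − K·e^(−rT) = 200 − 210·0.9866 = 200 − 207.1860 = -7.1860
P = C − (C − P) = 21.65 − (-7.1860) = 28.8360

$28.84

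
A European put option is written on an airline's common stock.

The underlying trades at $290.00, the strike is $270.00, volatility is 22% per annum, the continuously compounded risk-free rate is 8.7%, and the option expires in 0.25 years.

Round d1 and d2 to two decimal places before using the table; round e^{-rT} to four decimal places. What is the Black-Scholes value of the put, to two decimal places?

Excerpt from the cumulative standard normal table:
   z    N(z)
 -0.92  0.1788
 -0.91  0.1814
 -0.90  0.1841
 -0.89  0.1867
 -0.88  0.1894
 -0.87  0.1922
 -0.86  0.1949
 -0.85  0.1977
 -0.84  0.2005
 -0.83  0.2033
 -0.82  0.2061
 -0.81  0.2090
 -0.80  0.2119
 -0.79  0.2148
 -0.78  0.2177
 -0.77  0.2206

σ√T = 0.22 × 0.5000 = 0.1100
d₁ = [ln(290/270) + (0.087 + 0.22²/2)·0.25] / 0.1100 = [0.0715 + 0.0278] / 0.1100 = 0.9024 ≈ 0.90
d₂ = d₁ − σ√T = 0.9024 − 0.1100 = 0.7924 ≈ 0.79
exp(−rT) = exp(−0.087·0.25) = 0.9785
P = 270·0.9785·N(-0.79) − 290·N(-0.90) = 270·0.9785·0.2148 − 290·0.1841 = 56.7491 − 53.3890 = 3.3601

$3.36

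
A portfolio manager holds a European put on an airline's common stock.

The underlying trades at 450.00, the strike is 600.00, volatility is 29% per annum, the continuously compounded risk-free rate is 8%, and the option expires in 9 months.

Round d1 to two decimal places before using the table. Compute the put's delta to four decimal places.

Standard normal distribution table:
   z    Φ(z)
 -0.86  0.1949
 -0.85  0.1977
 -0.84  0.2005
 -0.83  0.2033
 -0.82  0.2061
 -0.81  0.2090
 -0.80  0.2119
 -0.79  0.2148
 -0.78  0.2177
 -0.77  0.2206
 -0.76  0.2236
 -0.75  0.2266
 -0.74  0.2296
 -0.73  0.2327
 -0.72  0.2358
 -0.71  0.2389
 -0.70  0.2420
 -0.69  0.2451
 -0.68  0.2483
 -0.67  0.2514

-0.7823

T = 0.75;  σ√T = 0.2511
ln(S/K) + (r + σ²/2)T = ln(450/600) + (0.08 + 0.29²/2)·0.75 = -0.2877 + 0.0915 = -0.1961
d₁ = -0.1961 / 0.2511 = -0.7810 ≈ -0.78
N(d₁) = N(-0.78) = 0.2177
Δ_put = N(d₁) − 1 = 0.2177 − 1 = -0.7823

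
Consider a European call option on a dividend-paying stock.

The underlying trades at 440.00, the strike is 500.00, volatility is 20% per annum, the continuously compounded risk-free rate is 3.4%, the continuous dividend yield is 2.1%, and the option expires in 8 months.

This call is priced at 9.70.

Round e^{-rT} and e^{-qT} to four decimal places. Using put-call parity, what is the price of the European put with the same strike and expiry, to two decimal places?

64.62

e^(−qT) = e^(−0.021·0.6667) = 0.9861;  e^(−rT) = e^(−0.034·0.6667) = 0.9776
Put-call parity: C − P = S·e^(−qT) − K·e^(−rT) = 440·0.9861 − 500·0.9776 = 433.8840 − 488.8000 = -54.9160
P = C − (C − P) = 9.70 − (-54.9160) = 64.6160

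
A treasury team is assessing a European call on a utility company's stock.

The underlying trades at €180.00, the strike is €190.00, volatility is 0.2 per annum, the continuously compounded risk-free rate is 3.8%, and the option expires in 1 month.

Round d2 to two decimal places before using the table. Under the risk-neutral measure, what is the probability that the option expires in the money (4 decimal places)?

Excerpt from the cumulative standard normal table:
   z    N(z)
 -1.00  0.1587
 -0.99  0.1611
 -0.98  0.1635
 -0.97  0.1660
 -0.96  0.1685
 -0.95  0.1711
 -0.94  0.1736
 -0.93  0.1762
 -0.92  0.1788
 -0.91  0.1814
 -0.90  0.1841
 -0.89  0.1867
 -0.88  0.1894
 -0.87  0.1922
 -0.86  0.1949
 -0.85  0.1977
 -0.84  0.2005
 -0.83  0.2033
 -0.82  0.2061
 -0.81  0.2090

0.1814

σ√T = 0.2·√0.08333 = 0.0577
ln(S/K) + (r + σ²/2)T = ln(180/190) + (0.038 + 0.2²/2)·0.08333 = -0.0541 + 0.0048 = -0.0492
d₁ = -0.0492 / 0.0577 = -0.8528 ≈ -0.85
d₂ = d₁ − σ√T = -0.8528 − 0.0577 = -0.9105 ≈ -0.91
Pr(exercise) under Q = N(d₂) = 0.1814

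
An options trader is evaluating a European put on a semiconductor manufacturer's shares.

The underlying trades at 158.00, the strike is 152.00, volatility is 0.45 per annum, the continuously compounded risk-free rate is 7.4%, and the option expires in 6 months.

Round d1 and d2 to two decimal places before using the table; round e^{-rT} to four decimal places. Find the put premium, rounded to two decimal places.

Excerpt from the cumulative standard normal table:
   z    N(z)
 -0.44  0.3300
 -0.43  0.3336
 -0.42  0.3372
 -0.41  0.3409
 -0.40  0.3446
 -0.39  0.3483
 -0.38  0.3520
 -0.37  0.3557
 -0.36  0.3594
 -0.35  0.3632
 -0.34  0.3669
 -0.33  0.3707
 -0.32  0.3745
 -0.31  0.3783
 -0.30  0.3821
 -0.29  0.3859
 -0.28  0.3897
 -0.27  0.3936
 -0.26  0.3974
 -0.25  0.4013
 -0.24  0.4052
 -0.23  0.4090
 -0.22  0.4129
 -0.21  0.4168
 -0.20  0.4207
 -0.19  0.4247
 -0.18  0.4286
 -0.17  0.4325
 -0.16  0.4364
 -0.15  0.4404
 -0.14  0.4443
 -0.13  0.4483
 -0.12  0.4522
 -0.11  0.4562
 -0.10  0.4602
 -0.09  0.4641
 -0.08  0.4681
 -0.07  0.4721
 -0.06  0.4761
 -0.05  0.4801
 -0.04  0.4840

T = 0.5;  σ√T = 0.3182
d₁ = [ln(158/152) + (0.074 + 0.45²/2)·0.5] / 0.3182 = [0.0387 + 0.0876] / 0.3182 = 0.3970 ≈ 0.40
d₂ = d₁ − σ√T = 0.3970 − 0.3182 = 0.0788 ≈ 0.08
exp(−rT) = exp(−0.074·0.5) = 0.9637
P = 152·0.9637·N(-0.08) − 158·N(-0.40) = 152·0.9637·0.4681 − 158·0.3446 = 68.5684 − 54.4468 = 14.1216

14.12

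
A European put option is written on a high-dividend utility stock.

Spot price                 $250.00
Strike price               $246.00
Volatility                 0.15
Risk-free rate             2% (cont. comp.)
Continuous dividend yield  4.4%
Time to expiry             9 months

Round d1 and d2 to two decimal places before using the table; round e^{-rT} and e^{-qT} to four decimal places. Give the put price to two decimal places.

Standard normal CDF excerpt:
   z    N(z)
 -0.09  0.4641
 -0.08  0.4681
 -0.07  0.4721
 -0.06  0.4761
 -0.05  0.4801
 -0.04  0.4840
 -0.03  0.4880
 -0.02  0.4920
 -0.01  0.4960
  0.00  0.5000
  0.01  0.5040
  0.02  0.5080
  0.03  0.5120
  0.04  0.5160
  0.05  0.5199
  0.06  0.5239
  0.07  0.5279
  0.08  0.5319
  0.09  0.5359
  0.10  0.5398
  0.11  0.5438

σ√T = 0.15·√0.75 = 0.1299
d₁ = [ln(250/246) + (0.02 − 0.044 + 0.15²/2)·0.75] / 0.1299 = [0.0161 − 0.0096] / 0.1299 = 0.0506 ≈ 0.05
d₂ = d₁ − σ√T = 0.0506 − 0.1299 = -0.0794 ≈ -0.08
e^(−qT) = e^(−0.044·0.75) = 0.9675;  e^(−rT) = e^(−0.02·0.75) = 0.9851
P = 246·0.9851·N(0.08) − 250·0.9675·N(-0.05) = 246·0.9851·0.5319 − 250·0.9675·0.4801 = 128.8978 − 116.1242 = 12.7736

$12.77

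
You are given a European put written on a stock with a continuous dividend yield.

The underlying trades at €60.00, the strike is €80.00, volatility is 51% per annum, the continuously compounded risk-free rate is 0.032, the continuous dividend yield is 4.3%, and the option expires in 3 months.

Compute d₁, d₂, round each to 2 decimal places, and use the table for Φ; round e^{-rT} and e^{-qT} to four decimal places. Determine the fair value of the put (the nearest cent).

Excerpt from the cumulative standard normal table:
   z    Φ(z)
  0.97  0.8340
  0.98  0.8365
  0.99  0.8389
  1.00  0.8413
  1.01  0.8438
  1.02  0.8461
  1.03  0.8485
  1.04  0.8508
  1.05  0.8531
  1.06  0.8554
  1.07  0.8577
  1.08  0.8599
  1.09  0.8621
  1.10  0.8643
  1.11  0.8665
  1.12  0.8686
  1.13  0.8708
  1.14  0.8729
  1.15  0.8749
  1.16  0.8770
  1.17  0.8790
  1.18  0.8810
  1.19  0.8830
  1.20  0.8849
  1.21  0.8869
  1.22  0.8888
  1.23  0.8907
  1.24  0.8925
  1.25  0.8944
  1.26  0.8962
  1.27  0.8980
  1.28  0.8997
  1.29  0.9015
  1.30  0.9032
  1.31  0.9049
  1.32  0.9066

σ√T = 0.51 × 0.5000 = 0.2550
ln(S/K) + (r − q + σ²/2)T = ln(60/80) + (0.032 − 0.043 + 0.51²/2)·0.25 = -0.2877 + 0.0298 = -0.2579
d₁ = -0.2579 / 0.2550 = -1.0114 ≈ -1.01
d₂ = d₁ − σ√T = -1.0114 − 0.2550 = -1.2664 ≈ -1.27
exp(−qT) = exp(−0.043·0.25) = 0.9893;  exp(−rT) = exp(−0.032·0.25) = 0.9920
P = 80·0.9920·N(1.27) − 60·0.9893·N(1.01) = 80·0.9920·0.8980 − 60·0.9893·0.8438 = 71.2653 − 50.0863 = 21.1790

€21.18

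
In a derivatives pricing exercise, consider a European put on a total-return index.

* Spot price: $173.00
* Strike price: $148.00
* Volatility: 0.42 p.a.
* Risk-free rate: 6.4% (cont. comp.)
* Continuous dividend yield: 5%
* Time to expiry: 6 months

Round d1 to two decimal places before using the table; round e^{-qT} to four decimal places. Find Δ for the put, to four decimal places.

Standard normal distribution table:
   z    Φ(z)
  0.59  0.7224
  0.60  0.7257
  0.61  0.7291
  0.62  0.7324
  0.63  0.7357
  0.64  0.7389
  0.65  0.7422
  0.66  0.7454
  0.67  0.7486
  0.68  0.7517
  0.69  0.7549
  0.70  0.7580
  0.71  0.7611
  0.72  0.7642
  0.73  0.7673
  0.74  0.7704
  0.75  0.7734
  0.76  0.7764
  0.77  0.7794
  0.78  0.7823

T = 0.5;  σ√T = 0.2970
d₁ = [ln(173/148) + (0.064 − 0.05 + 0.42²/2)·0.5] / 0.2970 = [0.1561 + 0.0511] / 0.2970 = 0.6976 → 0.70
N(d₁) = N(0.70) = 0.7580
Δ_put = e^(−qT)·(N(d₁) − 1) = 0.9753·(0.7580 − 1) = -0.2360

-0.2360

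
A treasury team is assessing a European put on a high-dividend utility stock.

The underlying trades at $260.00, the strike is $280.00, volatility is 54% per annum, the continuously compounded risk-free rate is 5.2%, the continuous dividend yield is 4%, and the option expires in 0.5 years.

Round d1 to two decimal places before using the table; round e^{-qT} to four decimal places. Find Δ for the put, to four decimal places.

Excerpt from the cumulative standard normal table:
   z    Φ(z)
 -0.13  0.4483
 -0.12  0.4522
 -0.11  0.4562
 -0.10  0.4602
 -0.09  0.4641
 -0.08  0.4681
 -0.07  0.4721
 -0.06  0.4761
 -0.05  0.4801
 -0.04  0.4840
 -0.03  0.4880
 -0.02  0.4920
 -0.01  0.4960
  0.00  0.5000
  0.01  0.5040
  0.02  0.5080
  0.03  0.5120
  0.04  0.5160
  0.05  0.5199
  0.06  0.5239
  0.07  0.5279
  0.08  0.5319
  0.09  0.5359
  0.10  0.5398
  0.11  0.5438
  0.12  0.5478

σ√T = 0.54·√0.5 = 0.3818
d₁ = [ln(260/280) + (0.052 − 0.04 + ½·0.54²)·0.5] / (σ√T) = (-0.0741 + 0.0789) / 0.3818 = 0.0125 ⇒ 0.01
N(d₁) = N(0.01) = 0.5040
Δ_put = e^(−qT)·(N(d₁) − 1) = 0.9802·(0.5040 − 1) = -0.4862

-0.4862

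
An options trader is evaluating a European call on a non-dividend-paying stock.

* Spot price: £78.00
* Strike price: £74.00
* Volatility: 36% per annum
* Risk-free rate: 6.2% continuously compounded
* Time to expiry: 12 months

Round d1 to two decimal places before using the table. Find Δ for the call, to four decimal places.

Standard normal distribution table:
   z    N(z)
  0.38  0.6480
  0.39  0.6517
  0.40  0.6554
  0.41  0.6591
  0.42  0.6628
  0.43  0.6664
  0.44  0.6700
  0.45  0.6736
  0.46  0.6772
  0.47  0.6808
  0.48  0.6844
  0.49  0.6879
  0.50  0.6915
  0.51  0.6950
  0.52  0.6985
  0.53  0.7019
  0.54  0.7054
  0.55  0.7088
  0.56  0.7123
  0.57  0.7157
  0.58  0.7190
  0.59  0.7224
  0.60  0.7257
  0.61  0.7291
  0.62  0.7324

0.6915

σ√T = 0.36·√1 = 0.3600
ln(S/K) + (r + σ²/2)T = ln(78/74) + (0.062 + 0.36²/2)·1 = 0.0526 + 0.1268 = 0.1794
d₁ = 0.1794 / 0.3600 = 0.4985 ⇒ 0.50
N(d₁) = N(0.50) = 0.6915
Δ_call = N(d₁) = 0.6915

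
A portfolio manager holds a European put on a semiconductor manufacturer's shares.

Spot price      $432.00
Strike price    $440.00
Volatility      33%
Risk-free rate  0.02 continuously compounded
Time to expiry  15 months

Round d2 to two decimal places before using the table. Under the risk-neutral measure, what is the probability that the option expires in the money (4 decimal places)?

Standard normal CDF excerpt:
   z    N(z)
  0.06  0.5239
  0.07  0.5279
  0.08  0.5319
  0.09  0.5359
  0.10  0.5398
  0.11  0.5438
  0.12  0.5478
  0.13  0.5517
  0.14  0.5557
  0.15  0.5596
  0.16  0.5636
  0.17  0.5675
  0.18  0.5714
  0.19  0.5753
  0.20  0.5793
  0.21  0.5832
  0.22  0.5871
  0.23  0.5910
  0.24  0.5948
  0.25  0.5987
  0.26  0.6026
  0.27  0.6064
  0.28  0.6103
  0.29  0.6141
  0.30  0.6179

σ√T = 0.33 × 1.1180 = 0.3690
d₁ = [ln(432/440) + (0.02 + ½·0.33²)·1.25] / (σ√T) = (-0.0183 + 0.0931) / 0.3690 = 0.2025 which rounds to 0.20
d₂ = 0.2025 − 0.3690 = -0.1664 which rounds to -0.17
Risk-neutral Pr[S_T < K] = N(−d₂) = N(0.17) = 0.5675

0.5675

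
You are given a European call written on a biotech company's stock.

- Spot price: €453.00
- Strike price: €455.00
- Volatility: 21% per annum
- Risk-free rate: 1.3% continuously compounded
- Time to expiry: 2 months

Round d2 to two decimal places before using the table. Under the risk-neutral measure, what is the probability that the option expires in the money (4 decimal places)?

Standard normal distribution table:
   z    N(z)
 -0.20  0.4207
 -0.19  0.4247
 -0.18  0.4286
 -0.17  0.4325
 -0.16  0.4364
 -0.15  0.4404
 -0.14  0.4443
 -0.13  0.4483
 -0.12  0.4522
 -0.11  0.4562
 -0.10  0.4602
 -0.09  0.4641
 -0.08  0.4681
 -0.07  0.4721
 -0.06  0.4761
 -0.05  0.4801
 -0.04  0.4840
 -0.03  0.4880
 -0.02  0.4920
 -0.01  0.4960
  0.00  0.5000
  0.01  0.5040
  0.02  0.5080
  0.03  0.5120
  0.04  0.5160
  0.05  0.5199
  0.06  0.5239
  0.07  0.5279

σ√T = 0.21 × 0.4082 = 0.0857
ln(S/K) + (r + σ²/2)T = ln(453/455) + (0.013 + 0.21²/2)·0.1667 = -0.0044 + 0.0058 = 0.0014
d₁ = 0.0014 / 0.0857 = 0.0168 which rounds to 0.02
d₂ = d₁ − σ√T = 0.0168 − 0.0857 = -0.0690 which rounds to -0.07
Risk-neutral Pr[S_T > K] = N(d₂) = N(-0.07) = 0.4721

0.4721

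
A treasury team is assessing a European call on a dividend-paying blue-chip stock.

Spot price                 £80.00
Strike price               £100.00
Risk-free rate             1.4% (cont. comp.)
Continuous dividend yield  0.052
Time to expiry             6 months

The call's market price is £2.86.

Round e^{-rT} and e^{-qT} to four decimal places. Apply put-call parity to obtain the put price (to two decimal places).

£24.22

e^(−qT) = e^(−0.052·0.5) = 0.9743;  e^(−rT) = e^(−0.014·0.5) = 0.9930
Put-call parity: C − P = S·e^(−qT) − K·e^(−rT) = 80·0.9743 − 100·0.9930 = 77.9440 − 99.3000 = -21.3560
P = C − (C − P) = 2.86 − (-21.3560) = 24.2160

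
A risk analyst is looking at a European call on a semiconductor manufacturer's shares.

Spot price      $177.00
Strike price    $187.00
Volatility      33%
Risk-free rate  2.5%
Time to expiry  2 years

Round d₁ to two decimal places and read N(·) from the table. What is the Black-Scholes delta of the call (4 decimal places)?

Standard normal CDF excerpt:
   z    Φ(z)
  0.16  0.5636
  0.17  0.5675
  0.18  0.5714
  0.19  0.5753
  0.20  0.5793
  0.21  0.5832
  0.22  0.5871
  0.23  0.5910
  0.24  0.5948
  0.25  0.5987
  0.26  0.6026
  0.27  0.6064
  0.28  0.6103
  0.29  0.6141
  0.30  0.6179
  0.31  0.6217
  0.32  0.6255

σ√T = 0.33·√2 = 0.4667
ln(S/K) + (r + σ²/2)T = ln(177/187) + (0.025 + 0.33²/2)·2 = -0.0550 + 0.1589 = 0.1039
d₁ = 0.1039 / 0.4667 = 0.2227 ≈ 0.22
N(d₁) = N(0.22) = 0.5871
Δ_call = N(d₁) = 0.5871

0.5871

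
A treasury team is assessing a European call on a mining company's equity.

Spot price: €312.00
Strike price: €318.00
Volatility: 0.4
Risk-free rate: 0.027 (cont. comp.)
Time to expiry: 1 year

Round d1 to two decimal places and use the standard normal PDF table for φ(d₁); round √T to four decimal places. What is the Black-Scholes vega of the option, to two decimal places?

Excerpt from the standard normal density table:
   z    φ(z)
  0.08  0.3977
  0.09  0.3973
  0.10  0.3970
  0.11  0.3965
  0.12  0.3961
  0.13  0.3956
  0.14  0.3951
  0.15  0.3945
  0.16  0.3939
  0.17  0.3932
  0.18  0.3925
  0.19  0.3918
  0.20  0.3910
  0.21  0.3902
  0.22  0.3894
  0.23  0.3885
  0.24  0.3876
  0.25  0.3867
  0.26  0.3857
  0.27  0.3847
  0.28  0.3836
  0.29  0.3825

T = 1;  σ√T = 0.4000
d₁ = [ln(312/318) + (0.027 + ½·0.4²)·1] / (σ√T) = (-0.0190 + 0.1070) / 0.4000 = 0.2199 ≈ 0.22
√T = √1 = 1.0000
φ(d₁) = φ(0.22) = 0.3894
vega = S·φ(d₁)·√T = 312·0.3894·1.0000 = 121.4928

121.49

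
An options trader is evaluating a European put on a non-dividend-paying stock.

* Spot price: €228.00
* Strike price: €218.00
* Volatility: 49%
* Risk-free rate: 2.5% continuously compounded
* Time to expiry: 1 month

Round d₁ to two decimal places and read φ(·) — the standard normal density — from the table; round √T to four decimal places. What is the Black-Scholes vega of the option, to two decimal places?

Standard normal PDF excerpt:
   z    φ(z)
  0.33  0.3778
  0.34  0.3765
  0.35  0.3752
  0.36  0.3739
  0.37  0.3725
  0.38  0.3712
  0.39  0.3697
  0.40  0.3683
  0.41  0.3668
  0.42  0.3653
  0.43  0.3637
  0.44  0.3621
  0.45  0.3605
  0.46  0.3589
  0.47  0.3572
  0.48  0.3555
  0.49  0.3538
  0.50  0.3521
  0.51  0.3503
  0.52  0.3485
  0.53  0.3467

24.24

σ√T = 0.49·√0.08333 = 0.1415
d₁ = [ln(228/218) + (0.025 + ½·0.49²)·0.08333] / (σ√T) = (0.0449 + 0.0121) / 0.1415 = 0.4025 ≈ 0.40
√T = √0.08333 = 0.2887
φ(d₁) = φ(0.40) = 0.3683
vega = S·φ(d₁)·√T = 228·0.3683·0.2887 = 24.2428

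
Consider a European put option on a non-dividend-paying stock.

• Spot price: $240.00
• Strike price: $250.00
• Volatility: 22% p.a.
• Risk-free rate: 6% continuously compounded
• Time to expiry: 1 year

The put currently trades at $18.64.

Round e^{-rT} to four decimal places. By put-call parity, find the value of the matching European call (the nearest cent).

$23.19

e^(−rT) = e^(−0.06·1) = 0.9418
Put-call parity: C − P = S − K·e^(−rT) = 240 − 250·0.9418 = 240 − 235.4500 = 4.5500
C = P + (C − P) = 18.64 + (4.5500) = 23.1900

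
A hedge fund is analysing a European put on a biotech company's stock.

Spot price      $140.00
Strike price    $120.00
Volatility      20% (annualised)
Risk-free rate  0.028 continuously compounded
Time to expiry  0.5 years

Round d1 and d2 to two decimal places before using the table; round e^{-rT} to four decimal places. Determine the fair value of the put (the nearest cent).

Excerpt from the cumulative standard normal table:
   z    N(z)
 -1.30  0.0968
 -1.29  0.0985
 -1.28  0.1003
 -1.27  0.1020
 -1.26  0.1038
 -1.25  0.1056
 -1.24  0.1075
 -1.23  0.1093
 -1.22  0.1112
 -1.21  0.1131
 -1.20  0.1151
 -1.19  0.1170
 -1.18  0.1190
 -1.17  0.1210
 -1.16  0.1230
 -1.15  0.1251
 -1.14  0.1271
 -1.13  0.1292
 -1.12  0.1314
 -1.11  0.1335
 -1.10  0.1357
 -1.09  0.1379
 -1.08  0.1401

$1.02

σ√T = 0.2 × 0.7071 = 0.1414
d₁ = [ln(140/120) + (0.028 + ½·0.2²)·0.5] / (σ√T) = (0.1542 + 0.0240) / 0.1414 = 1.2597 ⇒ 1.26
d₂ = 1.2597 − 0.1414 = 1.1183 ⇒ 1.12
e^(−rT) = e^(−0.028·0.5) = 0.9861
P = 120·0.9861·N(-1.12) − 140·N(-1.26) = 120·0.9861·0.1314 − 140·0.1038 = 15.5488 − 14.5320 = 1.0168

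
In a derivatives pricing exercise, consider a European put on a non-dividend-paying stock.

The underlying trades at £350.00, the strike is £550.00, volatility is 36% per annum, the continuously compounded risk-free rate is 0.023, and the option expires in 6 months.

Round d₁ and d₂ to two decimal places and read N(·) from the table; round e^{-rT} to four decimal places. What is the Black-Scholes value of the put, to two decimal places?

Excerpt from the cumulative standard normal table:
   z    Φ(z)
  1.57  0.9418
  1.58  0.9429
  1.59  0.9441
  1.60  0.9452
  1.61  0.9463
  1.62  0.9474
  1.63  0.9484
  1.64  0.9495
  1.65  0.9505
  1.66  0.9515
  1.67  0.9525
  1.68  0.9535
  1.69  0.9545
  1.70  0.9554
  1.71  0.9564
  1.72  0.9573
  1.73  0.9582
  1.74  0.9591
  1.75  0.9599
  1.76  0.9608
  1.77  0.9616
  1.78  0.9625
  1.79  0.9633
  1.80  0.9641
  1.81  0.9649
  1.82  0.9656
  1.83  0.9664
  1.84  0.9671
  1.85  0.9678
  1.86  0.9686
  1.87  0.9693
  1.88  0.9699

σ√T = 0.36·√0.5 = 0.2546
d₁ = [ln(350/550) + (0.023 + ½·0.36²)·0.5] / (σ√T) = (-0.4520 + 0.0439) / 0.2546 = -1.6031 ⇒ -1.60
d₂ = -1.6031 − 0.2546 = -1.8577 ⇒ -1.86
exp(−rT) = exp(−0.023·0.5) = 0.9886
P = 550·0.9886·N(1.86) − 350·N(1.60) = 550·0.9886·0.9686 − 350·0.9452 = 526.6569 − 330.8200 = 195.8369

£195.84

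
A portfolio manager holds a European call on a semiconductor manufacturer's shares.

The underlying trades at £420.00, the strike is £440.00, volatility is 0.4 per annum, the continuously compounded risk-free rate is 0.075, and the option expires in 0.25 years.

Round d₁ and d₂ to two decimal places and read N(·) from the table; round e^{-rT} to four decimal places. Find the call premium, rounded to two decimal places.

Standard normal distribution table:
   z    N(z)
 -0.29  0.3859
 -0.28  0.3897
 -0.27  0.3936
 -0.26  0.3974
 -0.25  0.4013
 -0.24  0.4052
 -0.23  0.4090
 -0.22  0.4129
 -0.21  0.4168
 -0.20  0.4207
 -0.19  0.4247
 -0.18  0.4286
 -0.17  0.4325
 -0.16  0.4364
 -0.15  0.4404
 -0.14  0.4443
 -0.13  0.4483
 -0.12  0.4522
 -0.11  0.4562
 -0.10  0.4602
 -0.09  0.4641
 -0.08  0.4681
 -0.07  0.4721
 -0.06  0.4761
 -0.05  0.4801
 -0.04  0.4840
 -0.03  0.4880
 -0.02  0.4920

£28.31

T = 0.25;  σ√T = 0.2000
ln(S/K) + (r + σ²/2)T = ln(420/440) + (0.075 + 0.4²/2)·0.25 = -0.0465 + 0.0388 = -0.0078
d₁ = -0.0078 / 0.2000 = -0.0389 → -0.04
d₂ = d₁ − σ√T = -0.0389 − 0.2000 = -0.2389 → -0.24
e^(−rT) = e^(−0.075·0.25) = 0.9814
N(d₁) = N(-0.04) = 0.4840;  N(d₂) = N(-0.24) = 0.4052
C = 420·0.4840 − 440·0.9814·0.4052 = 203.2800 − 174.9718 = 28.3082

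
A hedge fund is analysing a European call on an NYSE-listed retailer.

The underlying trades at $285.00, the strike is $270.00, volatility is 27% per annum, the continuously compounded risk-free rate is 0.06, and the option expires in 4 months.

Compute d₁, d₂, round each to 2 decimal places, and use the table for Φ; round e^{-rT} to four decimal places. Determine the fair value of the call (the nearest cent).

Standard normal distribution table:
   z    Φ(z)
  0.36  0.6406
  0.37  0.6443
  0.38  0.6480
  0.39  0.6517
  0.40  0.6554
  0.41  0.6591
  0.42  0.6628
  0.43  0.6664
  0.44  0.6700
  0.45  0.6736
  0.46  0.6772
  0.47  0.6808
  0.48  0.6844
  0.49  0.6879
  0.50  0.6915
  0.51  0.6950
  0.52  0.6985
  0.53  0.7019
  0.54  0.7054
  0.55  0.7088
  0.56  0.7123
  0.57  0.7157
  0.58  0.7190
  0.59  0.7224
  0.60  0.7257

T = 0.3333;  σ√T = 0.1559
d₁ = [ln(285/270) + (0.06 + 0.27²/2)·0.3333] / 0.1559 = [0.0541 + 0.0321] / 0.1559 = 0.5531 → 0.55
d₂ = d₁ − σ√T = 0.5531 − 0.1559 = 0.3972 → 0.40
exp(−rT) = exp(−0.06·0.3333) = 0.9802
N(d₁) = N(0.55) = 0.7088;  N(d₂) = N(0.40) = 0.6554
C = 285·0.7088 − 270·0.9802·0.6554 = 202.0080 − 173.4542 = 28.5538

$28.55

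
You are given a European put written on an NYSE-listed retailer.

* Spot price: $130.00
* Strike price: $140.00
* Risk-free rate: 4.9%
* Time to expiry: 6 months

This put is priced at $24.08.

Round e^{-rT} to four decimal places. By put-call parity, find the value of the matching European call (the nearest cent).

e^(−rT) = e^(−0.049·0.5) = 0.9758
Put-call parity: C − P = S − K·e^(−rT) = 130 − 140·0.9758 = 130 − 136.6120 = -6.6120
C = P + (C − P) = 24.08 + (-6.6120) = 17.4680

$17.47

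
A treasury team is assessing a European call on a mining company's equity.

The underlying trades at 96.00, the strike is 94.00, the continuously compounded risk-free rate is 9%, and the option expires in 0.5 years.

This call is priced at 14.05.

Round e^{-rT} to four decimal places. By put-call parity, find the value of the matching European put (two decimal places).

exp(−rT) = exp(−0.09·0.5) = 0.9560
Put-call parity: C − P = S − K·e^(−rT) = 96 − 94·0.9560 = 96 − 89.8640 = 6.1360
P = C − (C − P) = 14.05 − (6.1360) = 7.9140

7.91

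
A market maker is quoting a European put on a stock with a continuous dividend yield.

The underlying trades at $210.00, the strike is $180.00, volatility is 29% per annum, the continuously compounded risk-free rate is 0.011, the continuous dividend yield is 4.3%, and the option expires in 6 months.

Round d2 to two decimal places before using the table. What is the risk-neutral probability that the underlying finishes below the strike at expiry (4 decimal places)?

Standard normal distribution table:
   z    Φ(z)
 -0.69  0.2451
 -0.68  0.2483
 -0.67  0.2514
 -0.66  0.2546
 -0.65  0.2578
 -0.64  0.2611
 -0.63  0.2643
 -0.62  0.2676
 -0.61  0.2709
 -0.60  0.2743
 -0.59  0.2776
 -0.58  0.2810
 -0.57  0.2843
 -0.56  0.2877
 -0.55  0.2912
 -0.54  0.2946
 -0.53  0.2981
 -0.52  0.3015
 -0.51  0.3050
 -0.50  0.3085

σ√T = 0.29·√0.5 = 0.2051
d₁ = [ln(210/180) + (0.011 − 0.043 + 0.29²/2)·0.5] / 0.2051 = [0.1542 + 0.0050] / 0.2051 = 0.7762 which rounds to 0.78
d₂ = d₁ − σ√T = 0.7762 − 0.2051 = 0.5712 which rounds to 0.57
Pr(exercise) under Q = N(−d₂) = N(-0.57) = 0.2843

0.2843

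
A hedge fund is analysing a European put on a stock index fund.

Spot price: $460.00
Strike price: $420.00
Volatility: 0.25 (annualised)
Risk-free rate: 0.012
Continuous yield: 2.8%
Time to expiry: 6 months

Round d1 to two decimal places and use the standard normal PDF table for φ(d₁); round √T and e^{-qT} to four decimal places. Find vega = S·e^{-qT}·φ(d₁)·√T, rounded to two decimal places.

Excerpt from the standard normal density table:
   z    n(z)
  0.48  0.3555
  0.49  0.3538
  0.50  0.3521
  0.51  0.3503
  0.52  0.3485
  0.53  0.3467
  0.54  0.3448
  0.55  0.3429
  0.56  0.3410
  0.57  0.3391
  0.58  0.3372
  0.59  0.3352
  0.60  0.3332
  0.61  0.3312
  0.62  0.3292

109.37

T = 0.5;  σ√T = 0.1768
ln(S/K) + (r − q + σ²/2)T = ln(460/420) + (0.012 − 0.028 + 0.25²/2)·0.5 = 0.0910 + 0.0076 = 0.0986
d₁ = 0.0986 / 0.1768 = 0.5577 which rounds to 0.56
√T = √0.5 = 0.7071
φ(d₁) = φ(0.56) = 0.3410
e^(−qT) = e^(−0.028·0.5) = 0.9861
vega = S·e^(−qT)·φ(d₁)·√T = 460·0.9861·0.3410·0.7071 = 109.3740
(Call and put vega coincide under Black-Scholes.)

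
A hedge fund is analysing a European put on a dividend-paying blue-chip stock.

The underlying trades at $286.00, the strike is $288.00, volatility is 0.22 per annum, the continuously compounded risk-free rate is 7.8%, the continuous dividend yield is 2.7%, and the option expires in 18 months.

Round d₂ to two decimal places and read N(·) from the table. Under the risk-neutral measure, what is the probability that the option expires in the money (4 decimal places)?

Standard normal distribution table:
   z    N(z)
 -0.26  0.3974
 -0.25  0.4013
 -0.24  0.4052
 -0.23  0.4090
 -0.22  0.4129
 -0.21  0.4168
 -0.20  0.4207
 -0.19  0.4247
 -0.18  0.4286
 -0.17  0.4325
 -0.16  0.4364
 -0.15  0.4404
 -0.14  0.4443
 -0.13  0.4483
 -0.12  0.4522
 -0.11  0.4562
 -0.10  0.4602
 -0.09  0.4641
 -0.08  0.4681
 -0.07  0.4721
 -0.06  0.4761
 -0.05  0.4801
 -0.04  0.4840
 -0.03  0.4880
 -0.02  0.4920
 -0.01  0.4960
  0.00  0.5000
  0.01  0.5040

σ√T = 0.22 × 1.2247 = 0.2694
d₁ = [ln(286/288) + (0.078 − 0.027 + 0.22²/2)·1.5] / 0.2694 = [-0.0070 + 0.1128] / 0.2694 = 0.3928 which rounds to 0.39
d₂ = d₁ − σ√T = 0.3928 − 0.2694 = 0.1233 which rounds to 0.12
Risk-neutral Pr[S_T < K] = N(−d₂) = N(-0.12) = 0.4522

0.4522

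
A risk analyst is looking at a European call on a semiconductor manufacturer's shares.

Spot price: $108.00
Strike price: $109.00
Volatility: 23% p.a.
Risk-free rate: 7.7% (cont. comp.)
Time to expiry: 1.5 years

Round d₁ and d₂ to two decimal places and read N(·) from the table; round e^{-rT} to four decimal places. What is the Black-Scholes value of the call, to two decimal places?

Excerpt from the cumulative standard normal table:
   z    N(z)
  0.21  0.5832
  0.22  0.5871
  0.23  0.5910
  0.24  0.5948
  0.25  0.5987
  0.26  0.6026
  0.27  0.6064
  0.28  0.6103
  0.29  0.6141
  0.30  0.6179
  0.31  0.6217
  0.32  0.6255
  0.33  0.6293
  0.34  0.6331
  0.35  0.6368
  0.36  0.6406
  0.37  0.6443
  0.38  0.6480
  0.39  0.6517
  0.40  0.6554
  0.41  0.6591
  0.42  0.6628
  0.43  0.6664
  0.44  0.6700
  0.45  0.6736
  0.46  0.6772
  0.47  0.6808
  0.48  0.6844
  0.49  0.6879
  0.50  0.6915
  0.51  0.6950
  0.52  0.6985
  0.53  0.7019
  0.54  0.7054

σ√T = 0.23 × 1.2247 = 0.2817
d₁ = [ln(108/109) + (0.077 + 0.23²/2)·1.5] / 0.2817 = [-0.0092 + 0.1552] / 0.2817 = 0.5181 → 0.52
d₂ = d₁ − σ√T = 0.5181 − 0.2817 = 0.2365 → 0.24
exp(−rT) = exp(−0.077·1.5) = 0.8909
C = 108·N(0.52) − 109·0.8909·N(0.24) = 108·0.6985 − 109·0.8909·0.5948 = 75.4380 − 57.7599 = 17.6781

$17.68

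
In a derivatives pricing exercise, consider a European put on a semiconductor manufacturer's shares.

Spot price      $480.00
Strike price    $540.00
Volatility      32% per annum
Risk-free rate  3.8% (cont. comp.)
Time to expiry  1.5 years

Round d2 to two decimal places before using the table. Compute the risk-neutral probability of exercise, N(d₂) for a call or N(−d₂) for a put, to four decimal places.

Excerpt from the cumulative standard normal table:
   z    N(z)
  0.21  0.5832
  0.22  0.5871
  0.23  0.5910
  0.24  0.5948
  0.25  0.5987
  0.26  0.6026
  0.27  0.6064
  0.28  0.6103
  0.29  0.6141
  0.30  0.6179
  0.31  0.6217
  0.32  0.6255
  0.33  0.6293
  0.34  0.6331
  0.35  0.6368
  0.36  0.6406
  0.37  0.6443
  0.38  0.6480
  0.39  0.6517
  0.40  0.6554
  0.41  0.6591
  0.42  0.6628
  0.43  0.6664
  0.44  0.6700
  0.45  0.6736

0.6368

σ√T = 0.32·√1.5 = 0.3919
ln(S/K) + (r + σ²/2)T = ln(480/540) + (0.038 + 0.32²/2)·1.5 = -0.1178 + 0.1338 = 0.0160
d₁ = 0.0160 / 0.3919 = 0.0409 ≈ 0.04
d₂ = d₁ − σ√T = 0.0409 − 0.3919 = -0.3511 ≈ -0.35
Risk-neutral Pr[S_T < K] = N(−d₂) = N(0.35) = 0.6368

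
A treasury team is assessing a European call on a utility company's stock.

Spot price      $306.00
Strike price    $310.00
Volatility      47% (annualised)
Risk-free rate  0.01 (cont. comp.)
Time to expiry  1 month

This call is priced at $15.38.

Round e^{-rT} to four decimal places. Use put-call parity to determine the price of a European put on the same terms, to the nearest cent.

e^(−rT) = e^(−0.01·0.08333) = 0.9992
Put-call parity: C − P = S − K·e^(−rT) = 306 − 310·0.9992 = 306 − 309.7520 = -3.7520
P = C − (C − P) = 15.38 − (-3.7520) = 19.1320

$19.13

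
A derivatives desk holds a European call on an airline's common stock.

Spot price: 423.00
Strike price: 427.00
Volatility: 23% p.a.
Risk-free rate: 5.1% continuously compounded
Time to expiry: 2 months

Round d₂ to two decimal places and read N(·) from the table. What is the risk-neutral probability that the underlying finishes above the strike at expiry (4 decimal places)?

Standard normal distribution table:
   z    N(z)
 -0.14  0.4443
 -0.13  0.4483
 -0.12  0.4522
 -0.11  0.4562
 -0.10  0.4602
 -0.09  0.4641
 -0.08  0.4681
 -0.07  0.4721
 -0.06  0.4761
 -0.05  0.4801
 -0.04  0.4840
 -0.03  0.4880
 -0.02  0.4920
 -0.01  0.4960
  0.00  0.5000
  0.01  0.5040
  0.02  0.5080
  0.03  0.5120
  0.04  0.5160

0.4761

T = 0.1667;  σ√T = 0.0939
d₁ = [ln(423/427) + (0.051 + 0.23²/2)·0.1667] / 0.0939 = [-0.0094 + 0.0129] / 0.0939 = 0.0372 ≈ 0.04
d₂ = d₁ − σ√T = 0.0372 − 0.0939 = -0.0567 ≈ -0.06
Pr(exercise) under Q = N(d₂) = 0.4761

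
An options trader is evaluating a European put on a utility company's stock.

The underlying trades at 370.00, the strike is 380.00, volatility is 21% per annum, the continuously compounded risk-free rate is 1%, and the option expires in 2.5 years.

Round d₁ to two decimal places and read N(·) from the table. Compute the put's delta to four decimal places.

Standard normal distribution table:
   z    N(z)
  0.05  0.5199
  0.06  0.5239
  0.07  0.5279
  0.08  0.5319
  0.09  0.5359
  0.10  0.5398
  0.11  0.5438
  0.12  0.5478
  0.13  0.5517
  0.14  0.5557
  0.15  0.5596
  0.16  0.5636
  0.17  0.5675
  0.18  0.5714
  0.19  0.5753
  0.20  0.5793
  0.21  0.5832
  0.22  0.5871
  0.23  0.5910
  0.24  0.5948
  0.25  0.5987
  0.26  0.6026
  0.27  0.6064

-0.4364

T = 2.5;  σ√T = 0.3320
ln(S/K) + (r + σ²/2)T = ln(370/380) + (0.01 + 0.21²/2)·2.5 = -0.0267 + 0.0801 = 0.0535
d₁ = 0.0535 / 0.3320 = 0.1610 ≈ 0.16
N(d₁) = N(0.16) = 0.5636
Δ_put = N(d₁) − 1 = 0.5636 − 1 = -0.4364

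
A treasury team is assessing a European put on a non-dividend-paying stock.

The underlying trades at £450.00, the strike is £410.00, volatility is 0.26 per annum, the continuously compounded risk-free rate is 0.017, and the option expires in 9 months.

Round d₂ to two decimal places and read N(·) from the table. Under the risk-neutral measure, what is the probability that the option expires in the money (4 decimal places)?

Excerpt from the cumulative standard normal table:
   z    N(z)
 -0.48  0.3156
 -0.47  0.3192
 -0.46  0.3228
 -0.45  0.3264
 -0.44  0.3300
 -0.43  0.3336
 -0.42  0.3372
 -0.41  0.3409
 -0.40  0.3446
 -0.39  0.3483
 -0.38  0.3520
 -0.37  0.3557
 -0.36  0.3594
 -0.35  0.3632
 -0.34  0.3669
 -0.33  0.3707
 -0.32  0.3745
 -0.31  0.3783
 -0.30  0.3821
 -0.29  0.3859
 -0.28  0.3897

σ√T = 0.26 × 0.8660 = 0.2252
d₁ = [ln(450/410) + (0.017 + 0.26²/2)·0.75] / 0.2252 = [0.0931 + 0.0381] / 0.2252 = 0.5826 which rounds to 0.58
d₂ = d₁ − σ√T = 0.5826 − 0.2252 = 0.3575 which rounds to 0.36
Risk-neutral Pr[S_T < K] = N(−d₂) = N(-0.36) = 0.3594

0.3594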